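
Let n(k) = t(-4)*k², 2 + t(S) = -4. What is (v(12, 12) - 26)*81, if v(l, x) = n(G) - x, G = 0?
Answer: -3078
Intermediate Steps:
t(S) = -6 (t(S) = -2 - 4 = -6)
n(k) = -6*k²
v(l, x) = -x (v(l, x) = -6*0² - x = -6*0 - x = 0 - x = -x)
(v(12, 12) - 26)*81 = (-1*12 - 26)*81 = (-12 - 26)*81 = -38*81 = -3078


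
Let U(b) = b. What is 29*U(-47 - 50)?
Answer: -2813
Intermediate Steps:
29*U(-47 - 50) = 29*(-47 - 50) = 29*(-97) = -2813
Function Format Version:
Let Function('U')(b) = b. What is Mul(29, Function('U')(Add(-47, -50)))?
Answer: -2813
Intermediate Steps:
Mul(29, Function('U')(Add(-47, -50))) = Mul(29, Add(-47, -50)) = Mul(29, -97) = -2813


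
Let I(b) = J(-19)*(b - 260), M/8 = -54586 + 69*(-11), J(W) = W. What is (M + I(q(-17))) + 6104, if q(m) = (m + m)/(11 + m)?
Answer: -1295471/3 ≈ -4.3182e+5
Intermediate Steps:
M = -442760 (M = 8*(-54586 + 69*(-11)) = 8*(-54586 - 759) = 8*(-55345) = -442760)
q(m) = 2*m/(11 + m) (q(m) = (2*m)/(11 + m) = 2*m/(11 + m))
I(b) = 4940 - 19*b (I(b) = -19*(b - 260) = -19*(-260 + b) = 4940 - 19*b)
(M + I(q(-17))) + 6104 = (-442760 + (4940 - 38*(-17)/(11 - 17))) + 6104 = (-442760 + (4940 - 38*(-17)/(-6))) + 6104 = (-442760 + (4940 - 38*(-17)*(-1)/6)) + 6104 = (-442760 + (4940 - 19*17/3)) + 6104 = (-442760 + (4940 - 323/3)) + 6104 = (-442760 + 14497/3) + 6104 = -1313783/3 + 6104 = -1295471/3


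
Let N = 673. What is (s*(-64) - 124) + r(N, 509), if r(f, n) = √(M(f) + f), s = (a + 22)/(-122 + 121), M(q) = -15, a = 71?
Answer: 5828 + √658 ≈ 5853.6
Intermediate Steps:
s = -93 (s = (71 + 22)/(-122 + 121) = 93/(-1) = 93*(-1) = -93)
r(f, n) = √(-15 + f)
(s*(-64) - 124) + r(N, 509) = (-93*(-64) - 124) + √(-15 + 673) = (5952 - 124) + √658 = 5828 + √658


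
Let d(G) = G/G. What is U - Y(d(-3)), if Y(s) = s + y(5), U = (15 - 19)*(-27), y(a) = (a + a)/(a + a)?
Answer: 106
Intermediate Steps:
y(a) = 1 (y(a) = (2*a)/((2*a)) = (2*a)*(1/(2*a)) = 1)
d(G) = 1
U = 108 (U = -4*(-27) = 108)
Y(s) = 1 + s (Y(s) = s + 1 = 1 + s)
U - Y(d(-3)) = 108 - (1 + 1) = 108 - 1*2 = 108 - 2 = 106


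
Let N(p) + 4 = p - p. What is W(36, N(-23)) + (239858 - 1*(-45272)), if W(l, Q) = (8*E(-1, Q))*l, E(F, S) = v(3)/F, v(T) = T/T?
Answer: 284842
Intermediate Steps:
v(T) = 1
N(p) = -4 (N(p) = -4 + (p - p) = -4 + 0 = -4)
E(F, S) = 1/F
W(l, Q) = -8*l (W(l, Q) = (8/(-1))*l = (8*(-1))*l = -8*l)
W(36, N(-23)) + (239858 - 1*(-45272)) = -8*36 + (239858 - 1*(-45272)) = -288 + (239858 + 45272) = -288 + 285130 = 284842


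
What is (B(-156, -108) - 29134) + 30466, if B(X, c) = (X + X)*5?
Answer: -228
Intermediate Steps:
B(X, c) = 10*X (B(X, c) = (2*X)*5 = 10*X)
(B(-156, -108) - 29134) + 30466 = (10*(-156) - 29134) + 30466 = (-1560 - 29134) + 30466 = -30694 + 30466 = -228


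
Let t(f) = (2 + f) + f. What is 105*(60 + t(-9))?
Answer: 4620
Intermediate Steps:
t(f) = 2 + 2*f
105*(60 + t(-9)) = 105*(60 + (2 + 2*(-9))) = 105*(60 + (2 - 18)) = 105*(60 - 16) = 105*44 = 4620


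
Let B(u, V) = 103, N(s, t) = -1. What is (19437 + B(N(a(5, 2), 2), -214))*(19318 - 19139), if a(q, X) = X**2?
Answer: 3497660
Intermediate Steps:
(19437 + B(N(a(5, 2), 2), -214))*(19318 - 19139) = (19437 + 103)*(19318 - 19139) = 19540*179 = 3497660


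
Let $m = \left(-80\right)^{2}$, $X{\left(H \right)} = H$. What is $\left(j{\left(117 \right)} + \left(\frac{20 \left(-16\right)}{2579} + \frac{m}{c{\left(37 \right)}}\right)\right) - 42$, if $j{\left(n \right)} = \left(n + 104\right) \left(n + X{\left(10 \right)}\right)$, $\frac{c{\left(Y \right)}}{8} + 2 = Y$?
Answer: $\frac{506345725}{18053} \approx 28048.0$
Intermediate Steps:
$m = 6400$
$c{\left(Y \right)} = -16 + 8 Y$
$j{\left(n \right)} = \left(10 + n\right) \left(104 + n\right)$ ($j{\left(n \right)} = \left(n + 104\right) \left(n + 10\right) = \left(104 + n\right) \left(10 + n\right) = \left(10 + n\right) \left(104 + n\right)$)
$\left(j{\left(117 \right)} + \left(\frac{20 \left(-16\right)}{2579} + \frac{m}{c{\left(37 \right)}}\right)\right) - 42 = \left(\left(1040 + 117^{2} + 114 \cdot 117\right) + \left(\frac{20 \left(-16\right)}{2579} + \frac{6400}{-16 + 8 \cdot 37}\right)\right) - 42 = \left(\left(1040 + 13689 + 13338\right) + \left(\left(-320\right) \frac{1}{2579} + \frac{6400}{-16 + 296}\right)\right) - 42 = \left(28067 - \left(\frac{320}{2579} - \frac{6400}{280}\right)\right) - 42 = \left(28067 + \left(- \frac{320}{2579} + 6400 \cdot \frac{1}{280}\right)\right) - 42 = \left(28067 + \left(- \frac{320}{2579} + \frac{160}{7}\right)\right) - 42 = \left(28067 + \frac{410400}{18053}\right) - 42 = \frac{507103951}{18053} - 42 = \frac{506345725}{18053}$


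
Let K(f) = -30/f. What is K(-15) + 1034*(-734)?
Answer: -758954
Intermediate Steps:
K(-15) + 1034*(-734) = -30/(-15) + 1034*(-734) = -30*(-1/15) - 758956 = 2 - 758956 = -758954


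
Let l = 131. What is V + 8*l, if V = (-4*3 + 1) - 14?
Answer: 1023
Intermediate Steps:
V = -25 (V = (-12 + 1) - 14 = -11 - 14 = -25)
V + 8*l = -25 + 8*131 = -25 + 1048 = 1023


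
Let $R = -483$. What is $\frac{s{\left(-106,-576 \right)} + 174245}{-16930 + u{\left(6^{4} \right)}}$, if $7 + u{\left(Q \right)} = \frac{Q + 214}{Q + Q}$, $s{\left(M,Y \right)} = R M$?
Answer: $- \frac{292174128}{21949597} \approx -13.311$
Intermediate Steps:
$s{\left(M,Y \right)} = - 483 M$
$u{\left(Q \right)} = -7 + \frac{214 + Q}{2 Q}$ ($u{\left(Q \right)} = -7 + \frac{Q + 214}{Q + Q} = -7 + \frac{214 + Q}{2 Q}$)
$\frac{s{\left(-106,-576 \right)} + 174245}{-16930 + u{\left(6^{4} \right)}} = \frac{\left(-483\right) \left(-106\right) + 174245}{-16930 - \left(\frac{13}{2} - \frac{107}{6^{4}}\right)} = \frac{51198 + 174245}{-16930 - \left(\frac{13}{2} - \frac{107}{1296}\right)} = \frac{225443}{-16930 + \left(- \frac{13}{2} + 107 \cdot \frac{1}{1296}\right)} = \frac{225443}{-16930 + \left(- \frac{13}{2} + \frac{107}{1296}\right)} = \frac{225443}{-16930 - \frac{8317}{1296}} = \frac{225443}{- \frac{21949597}{1296}} = 225443 \left(- \frac{1296}{21949597}\right) = - \frac{292174128}{21949597}$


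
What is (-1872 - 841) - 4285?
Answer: -6998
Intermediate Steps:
(-1872 - 841) - 4285 = -2713 - 4285 = -6998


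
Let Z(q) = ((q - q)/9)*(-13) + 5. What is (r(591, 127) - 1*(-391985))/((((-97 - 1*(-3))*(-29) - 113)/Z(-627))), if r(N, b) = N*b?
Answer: 2335210/2613 ≈ 893.69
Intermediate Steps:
Z(q) = 5 (Z(q) = (0*(⅑))*(-13) + 5 = 0*(-13) + 5 = 0 + 5 = 5)
(r(591, 127) - 1*(-391985))/((((-97 - 1*(-3))*(-29) - 113)/Z(-627))) = (591*127 - 1*(-391985))/((((-97 - 1*(-3))*(-29) - 113)/5)) = (75057 + 391985)/((((-97 + 3)*(-29) - 113)*(⅕))) = 467042/(((-94*(-29) - 113)*(⅕))) = 467042/(((2726 - 113)*(⅕))) = 467042/((2613*(⅕))) = 467042/(2613/5) = 467042*(5/2613) = 2335210/2613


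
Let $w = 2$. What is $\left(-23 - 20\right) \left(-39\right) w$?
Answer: $3354$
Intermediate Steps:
$\left(-23 - 20\right) \left(-39\right) w = \left(-23 - 20\right) \left(-39\right) 2 = \left(-43\right) \left(-39\right) 2 = 1677 \cdot 2 = 3354$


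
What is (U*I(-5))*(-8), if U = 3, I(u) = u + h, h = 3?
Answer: 48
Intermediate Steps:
I(u) = 3 + u (I(u) = u + 3 = 3 + u)
(U*I(-5))*(-8) = (3*(3 - 5))*(-8) = (3*(-2))*(-8) = -6*(-8) = 48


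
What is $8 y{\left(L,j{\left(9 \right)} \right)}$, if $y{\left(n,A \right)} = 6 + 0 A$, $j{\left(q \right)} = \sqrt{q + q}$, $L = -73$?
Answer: $48$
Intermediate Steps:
$j{\left(q \right)} = \sqrt{2} \sqrt{q}$ ($j{\left(q \right)} = \sqrt{2 q} = \sqrt{2} \sqrt{q}$)
$y{\left(n,A \right)} = 6$ ($y{\left(n,A \right)} = 6 + 0 = 6$)
$8 y{\left(L,j{\left(9 \right)} \right)} = 8 \cdot 6 = 48$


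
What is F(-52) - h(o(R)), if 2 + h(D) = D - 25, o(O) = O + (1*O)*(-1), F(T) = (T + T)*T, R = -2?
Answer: 5435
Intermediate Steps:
F(T) = 2*T**2 (F(T) = (2*T)*T = 2*T**2)
o(O) = 0 (o(O) = O + O*(-1) = O - O = 0)
h(D) = -27 + D (h(D) = -2 + (D - 25) = -2 + (-25 + D) = -27 + D)
F(-52) - h(o(R)) = 2*(-52)**2 - (-27 + 0) = 2*2704 - 1*(-27) = 5408 + 27 = 5435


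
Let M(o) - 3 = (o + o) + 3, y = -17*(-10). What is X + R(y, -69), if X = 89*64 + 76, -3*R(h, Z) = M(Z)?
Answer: 5816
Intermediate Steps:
y = 170
M(o) = 6 + 2*o (M(o) = 3 + ((o + o) + 3) = 3 + (2*o + 3) = 3 + (3 + 2*o) = 6 + 2*o)
R(h, Z) = -2 - 2*Z/3 (R(h, Z) = -(6 + 2*Z)/3 = -2 - 2*Z/3)
X = 5772 (X = 5696 + 76 = 5772)
X + R(y, -69) = 5772 + (-2 - ⅔*(-69)) = 5772 + (-2 + 46) = 5772 + 44 = 5816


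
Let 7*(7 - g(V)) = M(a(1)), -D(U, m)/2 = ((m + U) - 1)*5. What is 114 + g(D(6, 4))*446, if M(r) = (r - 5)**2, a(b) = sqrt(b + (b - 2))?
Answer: 11502/7 ≈ 1643.1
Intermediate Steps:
a(b) = sqrt(-2 + 2*b) (a(b) = sqrt(b + (-2 + b)) = sqrt(-2 + 2*b))
D(U, m) = 10 - 10*U - 10*m (D(U, m) = -2*((m + U) - 1)*5 = -2*((U + m) - 1)*5 = -2*(-1 + U + m)*5 = -2*(-5 + 5*U + 5*m) = 10 - 10*U - 10*m)
M(r) = (-5 + r)**2
g(V) = 24/7 (g(V) = 7 - (-5 + sqrt(-2 + 2*1))**2/7 = 7 - (-5 + sqrt(-2 + 2))**2/7 = 7 - (-5 + sqrt(0))**2/7 = 7 - (-5 + 0)**2/7 = 7 - 1/7*(-5)**2 = 7 - 1/7*25 = 7 - 25/7 = 24/7)
114 + g(D(6, 4))*446 = 114 + (24/7)*446 = 114 + 10704/7 = 11502/7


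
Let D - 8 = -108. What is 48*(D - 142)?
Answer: -11616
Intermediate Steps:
D = -100 (D = 8 - 108 = -100)
48*(D - 142) = 48*(-100 - 142) = 48*(-242) = -11616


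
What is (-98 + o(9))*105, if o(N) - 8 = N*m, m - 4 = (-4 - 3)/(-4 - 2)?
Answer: -9135/2 ≈ -4567.5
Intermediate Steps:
m = 31/6 (m = 4 + (-4 - 3)/(-4 - 2) = 4 - 7/(-6) = 4 - 7*(-⅙) = 4 + 7/6 = 31/6 ≈ 5.1667)
o(N) = 8 + 31*N/6 (o(N) = 8 + N*(31/6) = 8 + 31*N/6)
(-98 + o(9))*105 = (-98 + (8 + (31/6)*9))*105 = (-98 + (8 + 93/2))*105 = (-98 + 109/2)*105 = -87/2*105 = -9135/2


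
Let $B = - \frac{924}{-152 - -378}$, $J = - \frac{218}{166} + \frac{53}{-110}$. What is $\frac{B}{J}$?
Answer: $\frac{1406020}{617319} \approx 2.2776$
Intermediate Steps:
$J = - \frac{16389}{9130}$ ($J = \left(-218\right) \frac{1}{166} + 53 \left(- \frac{1}{110}\right) = - \frac{109}{83} - \frac{53}{110} = - \frac{16389}{9130} \approx -1.7951$)
$B = - \frac{462}{113}$ ($B = - \frac{924}{-152 + 378} = - \frac{924}{226} = \left(-924\right) \frac{1}{226} = - \frac{462}{113} \approx -4.0885$)
$\frac{B}{J} = - \frac{462}{113 \left(- \frac{16389}{9130}\right)} = \left(- \frac{462}{113}\right) \left(- \frac{9130}{16389}\right) = \frac{1406020}{617319}$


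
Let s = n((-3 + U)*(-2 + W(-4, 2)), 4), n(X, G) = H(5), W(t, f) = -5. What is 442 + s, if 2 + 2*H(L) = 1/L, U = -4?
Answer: 4411/10 ≈ 441.10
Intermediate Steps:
H(L) = -1 + 1/(2*L) (H(L) = -1 + (1/L)/2 = -1 + 1/(2*L))
n(X, G) = -9/10 (n(X, G) = (½ - 1*5)/5 = (½ - 5)/5 = (⅕)*(-9/2) = -9/10)
s = -9/10 ≈ -0.90000
442 + s = 442 - 9/10 = 4411/10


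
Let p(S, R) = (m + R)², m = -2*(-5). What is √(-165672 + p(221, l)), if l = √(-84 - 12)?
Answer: 2*√(-41417 + 20*I*√6) ≈ 0.24072 + 407.02*I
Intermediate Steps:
m = 10
l = 4*I*√6 (l = √(-96) = 4*I*√6 ≈ 9.798*I)
p(S, R) = (10 + R)²
√(-165672 + p(221, l)) = √(-165672 + (10 + 4*I*√6)²)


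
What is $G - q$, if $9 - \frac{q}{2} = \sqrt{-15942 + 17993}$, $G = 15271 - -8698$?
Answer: $23951 + 2 \sqrt{2051} \approx 24042.0$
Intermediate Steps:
$G = 23969$ ($G = 15271 + 8698 = 23969$)
$q = 18 - 2 \sqrt{2051}$ ($q = 18 - 2 \sqrt{-15942 + 17993} = 18 - 2 \sqrt{2051} \approx -72.576$)
$G - q = 23969 - \left(18 - 2 \sqrt{2051}\right) = 23951 + 2 \sqrt{2051}$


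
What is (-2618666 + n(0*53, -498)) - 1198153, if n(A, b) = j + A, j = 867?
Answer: -3815952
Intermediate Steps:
n(A, b) = 867 + A
(-2618666 + n(0*53, -498)) - 1198153 = (-2618666 + (867 + 0*53)) - 1198153 = (-2618666 + (867 + 0)) - 1198153 = (-2618666 + 867) - 1198153 = -2617799 - 1198153 = -3815952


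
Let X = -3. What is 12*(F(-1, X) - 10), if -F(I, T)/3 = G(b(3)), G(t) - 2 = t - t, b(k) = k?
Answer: -192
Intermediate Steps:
G(t) = 2 (G(t) = 2 + (t - t) = 2 + 0 = 2)
F(I, T) = -6 (F(I, T) = -3*2 = -6)
12*(F(-1, X) - 10) = 12*(-6 - 10) = 12*(-16) = -192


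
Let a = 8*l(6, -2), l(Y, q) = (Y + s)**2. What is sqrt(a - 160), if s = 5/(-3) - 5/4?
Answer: I*sqrt(3022)/6 ≈ 9.1621*I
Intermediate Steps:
s = -35/12 (s = 5*(-1/3) - 5*1/4 = -5/3 - 5/4 = -35/12 ≈ -2.9167)
l(Y, q) = (-35/12 + Y)**2 (l(Y, q) = (Y - 35/12)**2 = (-35/12 + Y)**2)
a = 1369/18 (a = 8*((-35 + 12*6)**2/144) = 8*((-35 + 72)**2/144) = 8*((1/144)*37**2) = 8*((1/144)*1369) = 8*(1369/144) = 1369/18 ≈ 76.056)
sqrt(a - 160) = sqrt(1369/18 - 160) = sqrt(-1511/18) = I*sqrt(3022)/6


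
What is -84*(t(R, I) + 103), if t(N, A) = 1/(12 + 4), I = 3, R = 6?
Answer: -34629/4 ≈ -8657.3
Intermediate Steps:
t(N, A) = 1/16
-84*(t(R, I) + 103) = -84*(1/16 + 103) = -84*1649/16 = -34629/4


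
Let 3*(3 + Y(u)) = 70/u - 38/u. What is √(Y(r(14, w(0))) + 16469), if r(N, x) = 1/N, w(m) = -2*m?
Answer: √149538/3 ≈ 128.90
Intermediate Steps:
Y(u) = -3 + 32/(3*u) (Y(u) = -3 + (70/u - 38/u)/3 = -3 + (32/u)/3 = -3 + 32/(3*u))
√(Y(r(14, w(0))) + 16469) = √((-3 + 32/(3*(1/14))) + 16469) = √((-3 + (32/3)*14) + 16469) = √((-3 + 448/3) + 16469) = √(439/3 + 16469) = √(49846/3) = √149538/3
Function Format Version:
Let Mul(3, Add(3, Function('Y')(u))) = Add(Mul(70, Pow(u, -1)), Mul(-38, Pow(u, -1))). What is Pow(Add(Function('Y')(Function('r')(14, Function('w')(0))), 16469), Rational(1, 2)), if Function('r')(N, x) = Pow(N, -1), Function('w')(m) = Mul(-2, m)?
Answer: Mul(Rational(1, 3), Pow(149538, Rational(1, 2))) ≈ 128.90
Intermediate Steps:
Function('Y')(u) = Add(-3, Mul(Rational(32, 3), Pow(u, -1))) (Function('Y')(u) = Add(-3, Mul(Rational(1, 3), Add(Mul(70, Pow(u, -1)), Mul(-38, Pow(u, -1))))) = Add(-3, Mul(Rational(1, 3), Mul(32, Pow(u, -1)))) = Add(-3, Mul(Rational(32, 3), Pow(u, -1))))
Pow(Add(Function('Y')(Function('r')(14, Function('w')(0))), 16469), Rational(1, 2)) = Pow(Add(Add(-3, Mul(Rational(32, 3), Pow(Pow(14, -1), -1))), 16469), Rational(1, 2)) = Pow(Add(Add(-3, Mul(Rational(32, 3), Pow(Rational(1, 14), -1))), 16469), Rational(1, 2)) = Pow(Add(Add(-3, Mul(Rational(32, 3), 14)), 16469), Rational(1, 2)) = Pow(Add(Add(-3, Rational(448, 3)), 16469), Rational(1, 2)) = Pow(Add(Rational(439, 3), 16469), Rational(1, 2)) = Pow(Rational(49846, 3), Rational(1, 2)) = Mul(Rational(1, 3), Pow(149538, Rational(1, 2)))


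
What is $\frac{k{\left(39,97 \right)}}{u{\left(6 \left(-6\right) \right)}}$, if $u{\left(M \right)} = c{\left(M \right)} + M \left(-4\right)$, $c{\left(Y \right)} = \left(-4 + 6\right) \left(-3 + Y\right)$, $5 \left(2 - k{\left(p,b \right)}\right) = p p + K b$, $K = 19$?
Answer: $- \frac{559}{55} \approx -10.164$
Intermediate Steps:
$k{\left(p,b \right)} = 2 - \frac{19 b}{5} - \frac{p^{2}}{5}$ ($k{\left(p,b \right)} = 2 - \frac{p p + 19 b}{5} = 2 - \frac{p^{2} + 19 b}{5} = 2 - \left(\frac{p^{2}}{5} + \frac{19 b}{5}\right) = 2 - \frac{19 b}{5} - \frac{p^{2}}{5}$)
$c{\left(Y \right)} = -6 + 2 Y$ ($c{\left(Y \right)} = 2 \left(-3 + Y\right) = -6 + 2 Y$)
$u{\left(M \right)} = -6 - 2 M$ ($u{\left(M \right)} = \left(-6 + 2 M\right) + M \left(-4\right) = \left(-6 + 2 M\right) - 4 M = -6 - 2 M$)
$\frac{k{\left(39,97 \right)}}{u{\left(6 \left(-6\right) \right)}} = \frac{2 - \frac{1843}{5} - \frac{39^{2}}{5}}{-6 - 2 \cdot 6 \left(-6\right)} = \frac{2 - \frac{1843}{5} - \frac{1521}{5}}{-6 - -72} = \frac{2 - \frac{1843}{5} - \frac{1521}{5}}{-6 + 72} = - \frac{3354}{5 \cdot 66} = \left(- \frac{3354}{5}\right) \frac{1}{66} = - \frac{559}{55}$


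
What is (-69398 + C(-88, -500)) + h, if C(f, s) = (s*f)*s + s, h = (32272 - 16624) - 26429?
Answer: -22080679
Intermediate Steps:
h = -10781 (h = 15648 - 26429 = -10781)
C(f, s) = s + f*s² (C(f, s) = (f*s)*s + s = f*s² + s = s + f*s²)
(-69398 + C(-88, -500)) + h = (-69398 - 500*(1 - 88*(-500))) - 10781 = (-69398 - 500*(1 + 44000)) - 10781 = (-69398 - 500*44001) - 10781 = (-69398 - 22000500) - 10781 = -22069898 - 10781 = -22080679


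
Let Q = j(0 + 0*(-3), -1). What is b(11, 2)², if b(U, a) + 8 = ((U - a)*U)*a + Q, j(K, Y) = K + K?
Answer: 36100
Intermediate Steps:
j(K, Y) = 2*K
Q = 0 (Q = 2*(0 + 0*(-3)) = 2*(0 + 0) = 2*0 = 0)
b(U, a) = -8 + U*a*(U - a) (b(U, a) = -8 + (((U - a)*U)*a + 0) = -8 + ((U*(U - a))*a + 0) = -8 + (U*a*(U - a) + 0) = -8 + U*a*(U - a))
b(11, 2)² = (-8 + 2*11² - 1*11*2²)² = (-8 + 2*121 - 1*11*4)² = (-8 + 242 - 44)² = 190² = 36100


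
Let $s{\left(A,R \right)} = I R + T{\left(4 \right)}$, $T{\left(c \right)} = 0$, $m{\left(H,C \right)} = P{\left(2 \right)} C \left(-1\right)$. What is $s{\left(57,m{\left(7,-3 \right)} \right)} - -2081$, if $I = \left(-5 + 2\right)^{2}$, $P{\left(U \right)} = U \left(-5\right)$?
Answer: $1811$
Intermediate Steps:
$P{\left(U \right)} = - 5 U$
$m{\left(H,C \right)} = 10 C$ ($m{\left(H,C \right)} = \left(-5\right) 2 C \left(-1\right) = - 10 C \left(-1\right) = 10 C$)
$I = 9$ ($I = \left(-3\right)^{2} = 9$)
$s{\left(A,R \right)} = 9 R$ ($s{\left(A,R \right)} = 9 R + 0 = 9 R$)
$s{\left(57,m{\left(7,-3 \right)} \right)} - -2081 = 9 \cdot 10 \left(-3\right) - -2081 = 9 \left(-30\right) + 2081 = -270 + 2081 = 1811$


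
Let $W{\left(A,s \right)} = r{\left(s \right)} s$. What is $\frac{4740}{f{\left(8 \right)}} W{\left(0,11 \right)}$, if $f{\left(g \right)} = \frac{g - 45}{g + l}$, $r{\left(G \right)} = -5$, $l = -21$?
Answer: $- \frac{3389100}{37} \approx -91597.0$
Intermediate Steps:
$W{\left(A,s \right)} = - 5 s$
$f{\left(g \right)} = \frac{-45 + g}{-21 + g}$ ($f{\left(g \right)} = \frac{g - 45}{g - 21} = \frac{-45 + g}{-21 + g}$)
$\frac{4740}{f{\left(8 \right)}} W{\left(0,11 \right)} = \frac{4740}{\frac{1}{-21 + 8} \left(-45 + 8\right)} \left(\left(-5\right) 11\right) = \frac{4740}{\frac{1}{-13} \left(-37\right)} \left(-55\right) = \frac{4740}{\left(- \frac{1}{13}\right) \left(-37\right)} \left(-55\right) = \frac{4740}{\frac{37}{13}} \left(-55\right) = 4740 \cdot \frac{13}{37} \left(-55\right) = \frac{61620}{37} \left(-55\right) = - \frac{3389100}{37}$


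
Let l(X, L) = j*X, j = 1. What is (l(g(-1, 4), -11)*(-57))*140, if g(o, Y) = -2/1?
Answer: 15960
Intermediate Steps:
g(o, Y) = -2 (g(o, Y) = -2*1 = -2)
l(X, L) = X (l(X, L) = 1*X = X)
(l(g(-1, 4), -11)*(-57))*140 = -2*(-57)*140 = 114*140 = 15960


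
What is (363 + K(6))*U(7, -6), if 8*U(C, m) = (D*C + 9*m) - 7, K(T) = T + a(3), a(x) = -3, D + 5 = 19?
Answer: 6771/4 ≈ 1692.8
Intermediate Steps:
D = 14 (D = -5 + 19 = 14)
K(T) = -3 + T (K(T) = T - 3 = -3 + T)
U(C, m) = -7/8 + 7*C/4 + 9*m/8 (U(C, m) = ((14*C + 9*m) - 7)/8 = ((9*m + 14*C) - 7)/8 = (-7 + 9*m + 14*C)/8 = -7/8 + 7*C/4 + 9*m/8)
(363 + K(6))*U(7, -6) = (363 + (-3 + 6))*(-7/8 + (7/4)*7 + (9/8)*(-6)) = (363 + 3)*(-7/8 + 49/4 - 27/4) = 366*(37/8) = 6771/4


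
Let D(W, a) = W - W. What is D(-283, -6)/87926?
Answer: 0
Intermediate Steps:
D(W, a) = 0
D(-283, -6)/87926 = 0/87926 = 0*(1/87926) = 0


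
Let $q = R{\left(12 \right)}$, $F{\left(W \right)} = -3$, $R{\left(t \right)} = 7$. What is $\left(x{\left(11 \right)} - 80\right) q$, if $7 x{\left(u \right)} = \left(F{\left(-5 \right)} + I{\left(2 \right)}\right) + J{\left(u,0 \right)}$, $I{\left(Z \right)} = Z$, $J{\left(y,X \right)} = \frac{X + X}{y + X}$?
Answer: $-561$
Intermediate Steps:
$q = 7$
$J{\left(y,X \right)} = \frac{2 X}{X + y}$
$x{\left(u \right)} = - \frac{1}{7}$ ($x{\left(u \right)} = \frac{\left(-3 + 2\right) + 2 \cdot 0 \frac{1}{0 + u}}{7} = \frac{-1 + 2 \cdot 0 \frac{1}{u}}{7} = \frac{-1 + 0}{7} = \frac{1}{7} \left(-1\right) = - \frac{1}{7}$)
$\left(x{\left(11 \right)} - 80\right) q = \left(- \frac{1}{7} - 80\right) 7 = \left(- \frac{561}{7}\right) 7 = -561$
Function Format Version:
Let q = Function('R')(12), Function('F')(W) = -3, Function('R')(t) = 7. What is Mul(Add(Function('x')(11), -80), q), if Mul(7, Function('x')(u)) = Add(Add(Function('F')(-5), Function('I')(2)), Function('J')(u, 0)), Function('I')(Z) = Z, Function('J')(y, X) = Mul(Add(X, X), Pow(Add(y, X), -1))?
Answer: -561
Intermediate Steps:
q = 7
Function('J')(y, X) = Mul(2, X, Pow(Add(X, y), -1)) (Function('J')(y, X) = Mul(Mul(2, X), Pow(Add(X, y), -1)) = Mul(2, X, Pow(Add(X, y), -1)))
Function('x')(u) = Rational(-1, 7) (Function('x')(u) = Mul(Rational(1, 7), Add(Add(-3, 2), Mul(2, 0, Pow(Add(0, u), -1)))) = Mul(Rational(1, 7), Add(-1, Mul(2, 0, Pow(u, -1)))) = Mul(Rational(1, 7), Add(-1, 0)) = Mul(Rational(1, 7), -1) = Rational(-1, 7))
Mul(Add(Function('x')(11), -80), q) = Mul(Add(Rational(-1, 7), -80), 7) = Mul(Rational(-561, 7), 7) = -561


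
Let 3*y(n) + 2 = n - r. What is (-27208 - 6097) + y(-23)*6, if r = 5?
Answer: -33365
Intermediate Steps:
y(n) = -7/3 + n/3 (y(n) = -⅔ + (n - 1*5)/3 = -⅔ + (n - 5)/3 = -⅔ + (-5 + n)/3 = -⅔ + (-5/3 + n/3) = -7/3 + n/3)
(-27208 - 6097) + y(-23)*6 = (-27208 - 6097) + (-7/3 + (⅓)*(-23))*6 = -33305 + (-7/3 - 23/3)*6 = -33305 - 10*6 = -33305 - 60 = -33365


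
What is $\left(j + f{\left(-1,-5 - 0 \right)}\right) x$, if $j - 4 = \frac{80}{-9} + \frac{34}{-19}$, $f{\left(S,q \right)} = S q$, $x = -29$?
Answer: $\frac{8323}{171} \approx 48.672$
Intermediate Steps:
$j = - \frac{1142}{171}$ ($j = 4 + \left(\frac{80}{-9} + \frac{34}{-19}\right) = 4 + \left(80 \left(- \frac{1}{9}\right) + 34 \left(- \frac{1}{19}\right)\right) = 4 - \frac{1826}{171} = - \frac{1142}{171} \approx -6.6784$)
$\left(j + f{\left(-1,-5 - 0 \right)}\right) x = \left(- \frac{1142}{171} - \left(-5 - 0\right)\right) \left(-29\right) = \left(- \frac{1142}{171} - \left(-5 + 0\right)\right) \left(-29\right) = \left(- \frac{1142}{171} - -5\right) \left(-29\right) = \left(- \frac{1142}{171} + 5\right) \left(-29\right) = \left(- \frac{287}{171}\right) \left(-29\right) = \frac{8323}{171}$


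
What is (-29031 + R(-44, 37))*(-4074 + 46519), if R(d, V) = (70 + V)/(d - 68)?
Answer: -138013270655/112 ≈ -1.2323e+9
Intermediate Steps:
R(d, V) = (70 + V)/(-68 + d)
(-29031 + R(-44, 37))*(-4074 + 46519) = (-29031 + (70 + 37)/(-68 - 44))*(-4074 + 46519) = (-29031 + 107/(-112))*42445 = (-29031 - 1/112*107)*42445 = (-29031 - 107/112)*42445 = -3251579/112*42445 = -138013270655/112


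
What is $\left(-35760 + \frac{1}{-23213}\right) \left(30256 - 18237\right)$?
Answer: $- \frac{9976934412739}{23213} \approx -4.298 \cdot 10^{8}$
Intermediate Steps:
$\left(-35760 + \frac{1}{-23213}\right) \left(30256 - 18237\right) = \left(-35760 - \frac{1}{23213}\right) 12019 = \left(- \frac{830096881}{23213}\right) 12019 = - \frac{9976934412739}{23213}$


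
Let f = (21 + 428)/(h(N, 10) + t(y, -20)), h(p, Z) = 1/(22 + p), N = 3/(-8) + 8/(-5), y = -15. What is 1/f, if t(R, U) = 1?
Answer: 841/359649 ≈ 0.0023384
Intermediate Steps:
N = -79/40 (N = 3*(-⅛) + 8*(-⅕) = -3/8 - 8/5 = -79/40 ≈ -1.9750)
f = 359649/841 (f = (21 + 428)/(1/(22 - 79/40) + 1) = 449/(1/(801/40) + 1) = 449/(40/801 + 1) = 449/(841/801) = 449*(801/841) = 359649/841 ≈ 427.64)
1/f = 1/(359649/841) = 841/359649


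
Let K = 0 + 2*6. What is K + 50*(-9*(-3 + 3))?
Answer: 12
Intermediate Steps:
K = 12 (K = 0 + 12 = 12)
K + 50*(-9*(-3 + 3)) = 12 + 50*(-9*(-3 + 3)) = 12 + 50*(-9*0) = 12 + 50*0 = 12 + 0 = 12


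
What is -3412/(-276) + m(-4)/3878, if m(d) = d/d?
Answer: 3308003/267582 ≈ 12.363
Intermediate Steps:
m(d) = 1
-3412/(-276) + m(-4)/3878 = -3412/(-276) + 1/3878 = -3412*(-1/276) + 1*(1/3878) = 853/69 + 1/3878 = 3308003/267582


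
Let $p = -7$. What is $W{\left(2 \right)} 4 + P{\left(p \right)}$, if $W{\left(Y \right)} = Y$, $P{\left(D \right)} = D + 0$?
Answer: $1$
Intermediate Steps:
$P{\left(D \right)} = D$
$W{\left(2 \right)} 4 + P{\left(p \right)} = 2 \cdot 4 - 7 = 8 - 7 = 1$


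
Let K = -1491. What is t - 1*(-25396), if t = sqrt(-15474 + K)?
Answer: 25396 + 3*I*sqrt(1885) ≈ 25396.0 + 130.25*I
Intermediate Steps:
t = 3*I*sqrt(1885) (t = sqrt(-15474 - 1491) = sqrt(-16965) = 3*I*sqrt(1885) ≈ 130.25*I)
t - 1*(-25396) = 3*I*sqrt(1885) - 1*(-25396) = 3*I*sqrt(1885) + 25396 = 25396 + 3*I*sqrt(1885)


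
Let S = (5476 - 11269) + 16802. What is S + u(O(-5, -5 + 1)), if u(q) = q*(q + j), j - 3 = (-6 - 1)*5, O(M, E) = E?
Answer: 11153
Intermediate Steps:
j = -32 (j = 3 + (-6 - 1)*5 = 3 - 7*5 = 3 - 35 = -32)
u(q) = q*(-32 + q) (u(q) = q*(q - 32) = q*(-32 + q))
S = 11009 (S = -5793 + 16802 = 11009)
S + u(O(-5, -5 + 1)) = 11009 + (-5 + 1)*(-32 + (-5 + 1)) = 11009 - 4*(-32 - 4) = 11009 - 4*(-36) = 11009 + 144 = 11153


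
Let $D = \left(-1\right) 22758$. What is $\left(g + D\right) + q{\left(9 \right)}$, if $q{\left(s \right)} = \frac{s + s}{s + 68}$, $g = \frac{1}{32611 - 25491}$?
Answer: $- \frac{12476717683}{548240} \approx -22758.0$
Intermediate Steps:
$D = -22758$
$g = \frac{1}{7120} \approx 0.00014045$
$q{\left(s \right)} = \frac{2 s}{68 + s}$
$\left(g + D\right) + q{\left(9 \right)} = \left(\frac{1}{7120} - 22758\right) + 2 \cdot 9 \frac{1}{68 + 9} = - \frac{162036959}{7120} + 2 \cdot 9 \cdot \frac{1}{77} = - \frac{162036959}{7120} + \frac{18}{77} = - \frac{12476717683}{548240}$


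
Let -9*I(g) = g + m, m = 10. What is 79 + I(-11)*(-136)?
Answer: 575/9 ≈ 63.889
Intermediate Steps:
I(g) = -10/9 - g/9 (I(g) = -(g + 10)/9 = -(10 + g)/9 = -10/9 - g/9)
79 + I(-11)*(-136) = 79 + (-10/9 - ⅑*(-11))*(-136) = 79 + (-10/9 + 11/9)*(-136) = 79 + (⅑)*(-136) = 79 - 136/9 = 575/9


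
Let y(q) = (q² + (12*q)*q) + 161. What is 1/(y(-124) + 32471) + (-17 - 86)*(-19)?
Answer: 455041641/232520 ≈ 1957.0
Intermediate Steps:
y(q) = 161 + 13*q² (y(q) = (q² + 12*q²) + 161 = 13*q² + 161 = 161 + 13*q²)
1/(y(-124) + 32471) + (-17 - 86)*(-19) = 1/((161 + 13*(-124)²) + 32471) + (-17 - 86)*(-19) = 1/((161 + 13*15376) + 32471) - 103*(-19) = 1/((161 + 199888) + 32471) + 1957 = 1/(200049 + 32471) + 1957 = 1/232520 + 1957 = 455041641/232520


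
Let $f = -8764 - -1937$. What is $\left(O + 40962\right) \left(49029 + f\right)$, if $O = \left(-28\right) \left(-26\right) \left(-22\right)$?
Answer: $1052771092$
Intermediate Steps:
$f = -6827$ ($f = -8764 + 1937 = -6827$)
$O = -16016$ ($O = 728 \left(-22\right) = -16016$)
$\left(O + 40962\right) \left(49029 + f\right) = \left(-16016 + 40962\right) \left(49029 - 6827\right) = 24946 \cdot 42202 = 1052771092$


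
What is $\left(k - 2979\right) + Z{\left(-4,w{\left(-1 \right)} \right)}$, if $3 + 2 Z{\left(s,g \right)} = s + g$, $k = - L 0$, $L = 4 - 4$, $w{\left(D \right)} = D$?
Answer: $-2983$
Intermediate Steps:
$L = 0$
$k = 0$ ($k = \left(-1\right) 0 \cdot 0 = 0 \cdot 0 = 0$)
$Z{\left(s,g \right)} = - \frac{3}{2} + \frac{g}{2} + \frac{s}{2}$ ($Z{\left(s,g \right)} = - \frac{3}{2} + \frac{s + g}{2} = - \frac{3}{2} + \frac{g + s}{2} = - \frac{3}{2} + \left(\frac{g}{2} + \frac{s}{2}\right) = - \frac{3}{2} + \frac{g}{2} + \frac{s}{2}$)
$\left(k - 2979\right) + Z{\left(-4,w{\left(-1 \right)} \right)} = \left(0 - 2979\right) + \left(- \frac{3}{2} + \frac{1}{2} \left(-1\right) + \frac{1}{2} \left(-4\right)\right) = -2979 - 4 = -2983$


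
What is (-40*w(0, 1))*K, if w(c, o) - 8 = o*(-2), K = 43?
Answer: -10320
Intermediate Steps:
w(c, o) = 8 - 2*o (w(c, o) = 8 + o*(-2) = 8 - 2*o)
(-40*w(0, 1))*K = -40*(8 - 2*1)*43 = -40*(8 - 2)*43 = -40*6*43 = -240*43 = -10320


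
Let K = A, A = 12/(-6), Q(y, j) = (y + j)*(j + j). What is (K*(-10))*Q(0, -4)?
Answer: 640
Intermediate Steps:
Q(y, j) = 2*j*(j + y) (Q(y, j) = (j + y)*(2*j) = 2*j*(j + y))
A = -2 (A = 12*(-1/6) = -2)
K = -2
(K*(-10))*Q(0, -4) = (-2*(-10))*(2*(-4)*(-4 + 0)) = 20*(2*(-4)*(-4)) = 20*32 = 640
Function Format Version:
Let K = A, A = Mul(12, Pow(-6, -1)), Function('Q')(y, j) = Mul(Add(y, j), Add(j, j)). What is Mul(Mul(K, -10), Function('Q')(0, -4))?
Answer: 640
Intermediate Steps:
Function('Q')(y, j) = Mul(2, j, Add(j, y)) (Function('Q')(y, j) = Mul(Add(j, y), Mul(2, j)) = Mul(2, j, Add(j, y)))
A = -2 (A = Mul(12, Rational(-1, 6)) = -2)
K = -2
Mul(Mul(K, -10), Function('Q')(0, -4)) = Mul(Mul(-2, -10), Mul(2, -4, Add(-4, 0))) = Mul(20, Mul(2, -4, -4)) = Mul(20, 32) = 640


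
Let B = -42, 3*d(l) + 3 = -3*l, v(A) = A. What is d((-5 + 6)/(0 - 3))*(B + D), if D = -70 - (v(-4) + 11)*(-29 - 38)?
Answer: -238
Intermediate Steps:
d(l) = -1 - l (d(l) = -1 + (-3*l)/3 = -1 - l)
D = 399 (D = -70 - (-4 + 11)*(-29 - 38) = -70 - 7*(-67) = -70 - 1*(-469) = -70 + 469 = 399)
d((-5 + 6)/(0 - 3))*(B + D) = (-1 - (-5 + 6)/(0 - 3))*(-42 + 399) = (-1 - 1/(-3))*357 = (-1 - (-1)/3)*357 = (-1 - 1*(-⅓))*357 = (-1 + ⅓)*357 = -⅔*357 = -238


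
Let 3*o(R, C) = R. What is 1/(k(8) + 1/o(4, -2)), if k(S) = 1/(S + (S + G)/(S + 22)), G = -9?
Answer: 956/837 ≈ 1.1422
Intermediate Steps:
o(R, C) = R/3
k(S) = 1/(S + (-9 + S)/(22 + S)) (k(S) = 1/(S + (S - 9)/(S + 22)) = 1/(S + (-9 + S)/(22 + S)))
1/(k(8) + 1/o(4, -2)) = 1/((22 + 8)/(-9 + 8² + 23*8) + 1/((⅓)*4)) = 1/(30/(-9 + 64 + 184) + 1/(4/3)) = 1/(30/239 + ¾) = 1/(837/956) = 956/837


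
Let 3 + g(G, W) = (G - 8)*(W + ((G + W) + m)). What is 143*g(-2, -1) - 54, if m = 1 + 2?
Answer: 947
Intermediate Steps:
m = 3
g(G, W) = -3 + (-8 + G)*(3 + G + 2*W) (g(G, W) = -3 + (G - 8)*(W + ((G + W) + 3)) = -3 + (-8 + G)*(W + (3 + G + W)) = -3 + (-8 + G)*(3 + G + 2*W))
143*g(-2, -1) - 54 = 143*(-27 + (-2)**2 - 16*(-1) - 5*(-2) + 2*(-2)*(-1)) - 54 = 143*(-27 + 4 + 16 + 10 + 4) - 54 = 143*7 - 54 = 1001 - 54 = 947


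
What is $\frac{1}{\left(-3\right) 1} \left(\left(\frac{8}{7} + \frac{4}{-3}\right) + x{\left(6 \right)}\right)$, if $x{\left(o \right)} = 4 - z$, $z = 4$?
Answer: $\frac{4}{63} \approx 0.063492$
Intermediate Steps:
$x{\left(o \right)} = 0$ ($x{\left(o \right)} = 4 - 4 = 0$)
$\frac{1}{\left(-3\right) 1} \left(\left(\frac{8}{7} + \frac{4}{-3}\right) + x{\left(6 \right)}\right) = \frac{1}{\left(-3\right) 1} \left(\left(\frac{8}{7} + \frac{4}{-3}\right) + 0\right) = \left(- \frac{1}{3}\right) 1 \left(\left(8 \cdot \frac{1}{7} + 4 \left(- \frac{1}{3}\right)\right) + 0\right) = - \frac{\left(\frac{8}{7} - \frac{4}{3}\right) + 0}{3} = - \frac{- \frac{4}{21} + 0}{3} = \left(- \frac{1}{3}\right) \left(- \frac{4}{21}\right) = \frac{4}{63}$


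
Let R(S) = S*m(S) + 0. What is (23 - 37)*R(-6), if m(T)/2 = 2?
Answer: 336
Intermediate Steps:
m(T) = 4 (m(T) = 2*2 = 4)
R(S) = 4*S (R(S) = S*4 + 0 = 4*S + 0 = 4*S)
(23 - 37)*R(-6) = (23 - 37)*(4*(-6)) = -14*(-24) = 336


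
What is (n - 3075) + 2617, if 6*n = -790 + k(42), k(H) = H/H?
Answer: -1179/2 ≈ -589.50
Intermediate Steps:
k(H) = 1
n = -263/2 (n = (-790 + 1)/6 = (⅙)*(-789) = -263/2 ≈ -131.50)
(n - 3075) + 2617 = (-263/2 - 3075) + 2617 = -6413/2 + 2617 = -1179/2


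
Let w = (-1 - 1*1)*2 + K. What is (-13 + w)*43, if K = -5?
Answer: -946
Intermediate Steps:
w = -9 (w = (-1 - 1*1)*2 - 5 = (-1 - 1)*2 - 5 = -2*2 - 5 = -4 - 5 = -9)
(-13 + w)*43 = (-13 - 9)*43 = -22*43 = -946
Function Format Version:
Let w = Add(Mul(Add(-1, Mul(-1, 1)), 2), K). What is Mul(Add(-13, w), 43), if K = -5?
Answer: -946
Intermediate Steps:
w = -9 (w = Add(Mul(Add(-1, Mul(-1, 1)), 2), -5) = Add(Mul(Add(-1, -1), 2), -5) = Add(Mul(-2, 2), -5) = Add(-4, -5) = -9)
Mul(Add(-13, w), 43) = Mul(Add(-13, -9), 43) = Mul(-22, 43) = -946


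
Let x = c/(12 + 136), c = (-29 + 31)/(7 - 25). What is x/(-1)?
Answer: 1/1332 ≈ 0.00075075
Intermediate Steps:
c = -1/9 (c = 2/(-18) = 2*(-1/18) = -1/9 ≈ -0.11111)
x = -1/1332 (x = -1/9/(12 + 136) = -1/9/148 = (1/148)*(-1/9) = -1/1332 ≈ -0.00075075)
x/(-1) = -1/1332/(-1) = -1/1332*(-1) = 1/1332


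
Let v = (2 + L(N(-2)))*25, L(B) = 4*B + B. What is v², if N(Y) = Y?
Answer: 40000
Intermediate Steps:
L(B) = 5*B
v = -200 (v = (2 + 5*(-2))*25 = (2 - 10)*25 = -8*25 = -200)
v² = (-200)² = 40000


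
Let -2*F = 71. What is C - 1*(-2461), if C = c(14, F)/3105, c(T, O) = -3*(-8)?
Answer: 2547143/1035 ≈ 2461.0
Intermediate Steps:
F = -71/2 (F = -½*71 = -71/2 ≈ -35.500)
c(T, O) = 24
C = 8/1035 (C = 24/3105 = 24*(1/3105) = 8/1035 ≈ 0.0077295)
C - 1*(-2461) = 8/1035 - 1*(-2461) = 8/1035 + 2461 = 2547143/1035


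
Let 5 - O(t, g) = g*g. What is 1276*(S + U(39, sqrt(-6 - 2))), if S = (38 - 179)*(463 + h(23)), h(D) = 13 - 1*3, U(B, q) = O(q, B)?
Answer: -87034684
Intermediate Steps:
O(t, g) = 5 - g**2 (O(t, g) = 5 - g*g = 5 - g**2)
U(B, q) = 5 - B**2
h(D) = 10 (h(D) = 13 - 3 = 10)
S = -66693 (S = (38 - 179)*(463 + 10) = -141*473 = -66693)
1276*(S + U(39, sqrt(-6 - 2))) = 1276*(-66693 + (5 - 1*39**2)) = 1276*(-66693 + (5 - 1*1521)) = 1276*(-66693 + (5 - 1521)) = 1276*(-66693 - 1516) = 1276*(-68209) = -87034684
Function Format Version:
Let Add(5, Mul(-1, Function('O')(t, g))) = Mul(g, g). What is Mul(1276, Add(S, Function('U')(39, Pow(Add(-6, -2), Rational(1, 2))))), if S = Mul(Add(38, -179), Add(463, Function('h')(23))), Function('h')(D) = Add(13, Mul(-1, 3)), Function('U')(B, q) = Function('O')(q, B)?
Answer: -87034684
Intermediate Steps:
Function('O')(t, g) = Add(5, Mul(-1, Pow(g, 2))) (Function('O')(t, g) = Add(5, Mul(-1, Mul(g, g))) = Add(5, Mul(-1, Pow(g, 2))))
Function('U')(B, q) = Add(5, Mul(-1, Pow(B, 2)))
Function('h')(D) = 10 (Function('h')(D) = Add(13, -3) = 10)
S = -66693 (S = Mul(Add(38, -179), Add(463, 10)) = Mul(-141, 473) = -66693)
Mul(1276, Add(S, Function('U')(39, Pow(Add(-6, -2), Rational(1, 2))))) = Mul(1276, Add(-66693, Add(5, Mul(-1, Pow(39, 2))))) = Mul(1276, Add(-66693, Add(5, Mul(-1, 1521)))) = Mul(1276, Add(-66693, Add(5, -1521))) = Mul(1276, Add(-66693, -1516)) = Mul(1276, -68209) = -87034684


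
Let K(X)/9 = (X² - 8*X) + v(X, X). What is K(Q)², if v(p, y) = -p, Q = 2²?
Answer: 32400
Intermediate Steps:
Q = 4
K(X) = -81*X + 9*X² (K(X) = 9*((X² - 8*X) - X) = 9*(X² - 9*X) = -81*X + 9*X²)
K(Q)² = (9*4*(-9 + 4))² = (9*4*(-5))² = (-180)² = 32400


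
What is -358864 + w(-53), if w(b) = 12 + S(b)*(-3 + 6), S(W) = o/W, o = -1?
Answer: -19019153/53 ≈ -3.5885e+5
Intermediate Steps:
S(W) = -1/W
w(b) = 12 - 3/b (w(b) = 12 + (-1/b)*(-3 + 6) = 12 - 1/b*3 = 12 - 3/b)
-358864 + w(-53) = -358864 + (12 - 3/(-53)) = -358864 + (12 - 3*(-1/53)) = -358864 + (12 + 3/53) = -358864 + 639/53 = -19019153/53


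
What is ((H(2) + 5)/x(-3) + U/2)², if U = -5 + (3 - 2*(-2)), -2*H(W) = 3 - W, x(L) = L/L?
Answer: 121/4 ≈ 30.250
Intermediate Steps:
x(L) = 1
H(W) = -3/2 + W/2 (H(W) = -(3 - W)/2 = -3/2 + W/2)
U = 2 (U = -5 + (3 + 4) = -5 + 7 = 2)
((H(2) + 5)/x(-3) + U/2)² = (((-3/2 + (½)*2) + 5)/1 + 2/2)² = (((-3/2 + 1) + 5)*1 + 2*(½))² = ((-½ + 5)*1 + 1)² = ((9/2)*1 + 1)² = (9/2 + 1)² = (11/2)² = 121/4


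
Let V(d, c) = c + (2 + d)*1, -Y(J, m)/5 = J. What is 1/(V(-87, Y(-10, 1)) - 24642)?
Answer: -1/24677 ≈ -4.0524e-5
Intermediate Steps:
Y(J, m) = -5*J
V(d, c) = 2 + c + d (V(d, c) = c + (2 + d) = 2 + c + d)
1/(V(-87, Y(-10, 1)) - 24642) = 1/((2 - 5*(-10) - 87) - 24642) = 1/((2 + 50 - 87) - 24642) = 1/(-35 - 24642) = 1/(-24677) = -1/24677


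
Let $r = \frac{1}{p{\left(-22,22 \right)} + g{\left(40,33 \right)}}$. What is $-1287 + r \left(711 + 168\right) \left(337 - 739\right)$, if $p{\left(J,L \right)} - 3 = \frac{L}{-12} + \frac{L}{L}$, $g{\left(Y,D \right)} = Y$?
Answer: $- \frac{2445759}{253} \approx -9667.0$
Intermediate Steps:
$p{\left(J,L \right)} = 4 - \frac{L}{12}$ ($p{\left(J,L \right)} = 3 + \left(\frac{L}{-12} + \frac{L}{L}\right) = 3 + \left(L \left(- \frac{1}{12}\right) + 1\right) = 3 - \left(-1 + \frac{L}{12}\right) = 4 - \frac{L}{12}$)
$r = \frac{6}{253}$ ($r = \frac{1}{\left(4 - \frac{11}{6}\right) + 40} = \frac{1}{\frac{13}{6} + 40} = \frac{1}{\frac{253}{6}} = \frac{6}{253} \approx 0.023715$)
$-1287 + r \left(711 + 168\right) \left(337 - 739\right) = -1287 + \frac{6 \left(711 + 168\right) \left(337 - 739\right)}{253} = -1287 + \frac{6 \cdot 879 \left(-402\right)}{253} = -1287 + \frac{6}{253} \left(-353358\right) = -1287 - \frac{2120148}{253} = - \frac{2445759}{253}$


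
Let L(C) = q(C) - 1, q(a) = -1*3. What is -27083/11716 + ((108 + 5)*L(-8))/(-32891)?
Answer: -885491321/385350956 ≈ -2.2979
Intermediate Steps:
q(a) = -3
L(C) = -4 (L(C) = -3 - 1 = -4)
-27083/11716 + ((108 + 5)*L(-8))/(-32891) = -27083/11716 + ((108 + 5)*(-4))/(-32891) = -27083*1/11716 + (113*(-4))*(-1/32891) = -27083/11716 - 452*(-1/32891) = -27083/11716 + 452/32891 = -885491321/385350956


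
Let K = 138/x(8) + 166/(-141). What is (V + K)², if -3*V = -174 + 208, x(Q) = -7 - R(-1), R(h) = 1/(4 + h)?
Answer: 262342809/267289 ≈ 981.50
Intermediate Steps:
x(Q) = -22/3 (x(Q) = -7 - 1/(4 - 1) = -7 - 1/3 = -7 - 1*⅓ = -7 - ⅓ = -22/3)
V = -34/3 (V = -(-174 + 208)/3 = -⅓*34 = -34/3 ≈ -11.333)
K = -31013/1551 (K = 138/(-22/3) + 166/(-141) = 138*(-3/22) + 166*(-1/141) = -207/11 - 166/141 = -31013/1551 ≈ -19.995)
(V + K)² = (-34/3 - 31013/1551)² = (-16197/517)² = 262342809/267289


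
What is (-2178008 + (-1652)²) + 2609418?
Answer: 3160514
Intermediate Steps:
(-2178008 + (-1652)²) + 2609418 = (-2178008 + 2729104) + 2609418 = 551096 + 2609418 = 3160514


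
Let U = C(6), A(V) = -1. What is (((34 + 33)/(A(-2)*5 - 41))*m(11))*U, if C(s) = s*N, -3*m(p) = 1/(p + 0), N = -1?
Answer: -67/253 ≈ -0.26482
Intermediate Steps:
m(p) = -1/(3*p) (m(p) = -1/(3*(p + 0)) = -1/(3*p))
C(s) = -s (C(s) = s*(-1) = -s)
U = -6 (U = -1*6 = -6)
(((34 + 33)/(A(-2)*5 - 41))*m(11))*U = (((34 + 33)/(-1*5 - 41))*(-⅓/11))*(-6) = ((67/(-5 - 41))*(-⅓*1/11))*(-6) = ((67/(-46))*(-1/33))*(-6) = ((67*(-1/46))*(-1/33))*(-6) = -67/46*(-1/33)*(-6) = (67/1518)*(-6) = -67/253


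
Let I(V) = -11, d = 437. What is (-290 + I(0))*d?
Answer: -131537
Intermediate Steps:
(-290 + I(0))*d = (-290 - 11)*437 = -301*437 = -131537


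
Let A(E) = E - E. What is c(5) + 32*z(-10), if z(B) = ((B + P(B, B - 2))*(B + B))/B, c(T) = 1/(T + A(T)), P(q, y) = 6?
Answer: -1279/5 ≈ -255.80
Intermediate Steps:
A(E) = 0
c(T) = 1/T (c(T) = 1/(T + 0) = 1/T)
z(B) = 12 + 2*B (z(B) = ((B + 6)*(B + B))/B = ((6 + B)*(2*B))/B = (2*B*(6 + B))/B = 12 + 2*B)
c(5) + 32*z(-10) = 1/5 + 32*(12 + 2*(-10)) = ⅕ + 32*(12 - 20) = ⅕ + 32*(-8) = ⅕ - 256 = -1279/5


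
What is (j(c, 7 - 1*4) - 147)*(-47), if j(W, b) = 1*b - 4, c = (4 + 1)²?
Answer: 6956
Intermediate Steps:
c = 25 (c = 5² = 25)
j(W, b) = -4 + b (j(W, b) = b - 4 = -4 + b)
(j(c, 7 - 1*4) - 147)*(-47) = ((-4 + (7 - 1*4)) - 147)*(-47) = ((-4 + (7 - 4)) - 147)*(-47) = ((-4 + 3) - 147)*(-47) = (-1 - 147)*(-47) = -148*(-47) = 6956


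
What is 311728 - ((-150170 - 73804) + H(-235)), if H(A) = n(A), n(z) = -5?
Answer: 535707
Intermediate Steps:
H(A) = -5
311728 - ((-150170 - 73804) + H(-235)) = 311728 - ((-150170 - 73804) - 5) = 311728 - (-223974 - 5) = 311728 - 1*(-223979) = 311728 + 223979 = 535707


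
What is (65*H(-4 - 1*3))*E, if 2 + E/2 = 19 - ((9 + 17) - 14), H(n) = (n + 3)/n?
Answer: 2600/7 ≈ 371.43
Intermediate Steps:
H(n) = (3 + n)/n
E = 10 (E = -4 + 2*(19 - ((9 + 17) - 14)) = -4 + 2*(19 - (26 - 14)) = -4 + 2*(19 - 1*12) = -4 + 2*(19 - 12) = -4 + 2*7 = -4 + 14 = 10)
(65*H(-4 - 1*3))*E = (65*((3 + (-4 - 1*3))/(-4 - 1*3)))*10 = (65*((3 + (-4 - 3))/(-4 - 3)))*10 = (65*((3 - 7)/(-7)))*10 = (65*(-1/7*(-4)))*10 = (65*(4/7))*10 = (260/7)*10 = 2600/7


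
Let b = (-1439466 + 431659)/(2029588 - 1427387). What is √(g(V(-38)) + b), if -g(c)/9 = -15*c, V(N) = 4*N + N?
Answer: I*√9302477941268857/602201 ≈ 160.16*I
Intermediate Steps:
V(N) = 5*N
b = -1007807/602201 ≈ -1.6735
g(c) = 135*c (g(c) = -(-135)*c = 135*c)
√(g(V(-38)) + b) = √(135*(5*(-38)) - 1007807/602201) = √(135*(-190) - 1007807/602201) = √(-25650 - 1007807/602201) = √(-15447463457/602201) = I*√9302477941268857/602201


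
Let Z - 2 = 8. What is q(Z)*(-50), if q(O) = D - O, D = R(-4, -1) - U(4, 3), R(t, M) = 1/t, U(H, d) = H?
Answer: 1425/2 ≈ 712.50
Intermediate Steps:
Z = 10 (Z = 2 + 8 = 10)
D = -17/4 (D = 1/(-4) - 1*4 = -¼ - 4 = -17/4 ≈ -4.2500)
q(O) = -17/4 - O
q(Z)*(-50) = (-17/4 - 1*10)*(-50) = (-17/4 - 10)*(-50) = -57/4*(-50) = 1425/2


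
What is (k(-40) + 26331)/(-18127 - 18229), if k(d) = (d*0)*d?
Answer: -26331/36356 ≈ -0.72425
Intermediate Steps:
k(d) = 0 (k(d) = 0*d = 0)
(k(-40) + 26331)/(-18127 - 18229) = (0 + 26331)/(-18127 - 18229) = 26331/(-36356) = 26331*(-1/36356) = -26331/36356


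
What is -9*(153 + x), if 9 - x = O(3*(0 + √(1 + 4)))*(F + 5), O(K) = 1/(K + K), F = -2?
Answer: -1458 + 9*√5/10 ≈ -1456.0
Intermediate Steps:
O(K) = 1/(2*K)
x = 9 - √5/10 (x = 9 - 1/(2*((3*(0 + √(1 + 4)))))*(-2 + 5) = 9 - 1/(2*((3*(0 + √5))))*3 = 9 - 1/(2*((3*√5)))*3 = 9 - (√5/15)/2*3 = 9 - √5/30*3 = 9 - √5/10 ≈ 8.7764)
-9*(153 + x) = -9*(153 + (9 - √5/10)) = -9*(162 - √5/10) = -1458 + 9*√5/10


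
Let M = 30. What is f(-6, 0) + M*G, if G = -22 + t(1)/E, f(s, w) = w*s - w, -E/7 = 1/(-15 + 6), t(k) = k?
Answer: -4350/7 ≈ -621.43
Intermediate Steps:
E = 7/9 (E = -7/(-15 + 6) = -7/(-9) = -7*(-⅑) = 7/9 ≈ 0.77778)
f(s, w) = -w + s*w (f(s, w) = s*w - w = -w + s*w)
G = -145/7 (G = -22 + 1/(7/9) = -22 + 1*(9/7) = -22 + 9/7 = -145/7 ≈ -20.714)
f(-6, 0) + M*G = 0*(-1 - 6) + 30*(-145/7) = 0*(-7) - 4350/7 = 0 - 4350/7 = -4350/7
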